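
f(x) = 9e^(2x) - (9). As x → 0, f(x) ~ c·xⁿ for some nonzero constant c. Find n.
1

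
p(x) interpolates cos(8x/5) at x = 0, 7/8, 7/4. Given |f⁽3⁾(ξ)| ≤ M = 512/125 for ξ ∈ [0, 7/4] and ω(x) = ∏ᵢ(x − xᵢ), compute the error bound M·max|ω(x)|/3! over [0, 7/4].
343*sqrt(3)/3375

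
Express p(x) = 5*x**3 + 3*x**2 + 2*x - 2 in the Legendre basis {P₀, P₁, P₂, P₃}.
-P₀ + (5)P₁ + (2)P₂ + (2)P₃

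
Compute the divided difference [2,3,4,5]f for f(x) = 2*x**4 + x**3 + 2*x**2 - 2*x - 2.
29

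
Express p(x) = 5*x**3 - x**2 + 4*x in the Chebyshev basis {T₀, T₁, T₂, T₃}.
(-1/2)T₀ + (31/4)T₁ + (-1/2)T₂ + (5/4)T₃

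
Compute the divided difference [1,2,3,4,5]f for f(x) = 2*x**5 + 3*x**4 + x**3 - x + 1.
33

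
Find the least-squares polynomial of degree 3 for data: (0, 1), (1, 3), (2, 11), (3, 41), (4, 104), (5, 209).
53/42 + (157/252)x + (-5/3)x² + (71/36)x³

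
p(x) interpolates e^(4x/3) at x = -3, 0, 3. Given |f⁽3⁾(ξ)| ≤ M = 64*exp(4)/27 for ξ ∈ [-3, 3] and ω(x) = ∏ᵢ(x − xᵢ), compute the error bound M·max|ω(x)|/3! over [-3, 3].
64*sqrt(3)*exp(4)/27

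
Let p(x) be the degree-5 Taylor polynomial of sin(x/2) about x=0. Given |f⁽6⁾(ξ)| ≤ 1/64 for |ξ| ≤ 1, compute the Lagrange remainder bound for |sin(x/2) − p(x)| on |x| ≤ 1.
1/46080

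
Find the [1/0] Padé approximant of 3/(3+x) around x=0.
1 - x/3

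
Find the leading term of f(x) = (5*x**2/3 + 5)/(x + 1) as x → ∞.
5*x/3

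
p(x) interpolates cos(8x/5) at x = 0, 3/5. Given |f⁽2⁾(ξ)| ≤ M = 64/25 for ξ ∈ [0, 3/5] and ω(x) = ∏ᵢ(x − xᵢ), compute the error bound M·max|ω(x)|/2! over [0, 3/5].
72/625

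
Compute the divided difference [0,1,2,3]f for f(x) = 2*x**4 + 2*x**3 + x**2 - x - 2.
14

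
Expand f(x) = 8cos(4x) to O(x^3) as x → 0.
8 - 64*x**2 + O(x**3)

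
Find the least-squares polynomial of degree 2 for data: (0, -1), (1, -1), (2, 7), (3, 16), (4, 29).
-54/35 + (-1/70)x + (27/14)x²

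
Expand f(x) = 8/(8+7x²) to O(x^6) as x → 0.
1 - 7*x**2/8 + 49*x**4/64 + O(x**6)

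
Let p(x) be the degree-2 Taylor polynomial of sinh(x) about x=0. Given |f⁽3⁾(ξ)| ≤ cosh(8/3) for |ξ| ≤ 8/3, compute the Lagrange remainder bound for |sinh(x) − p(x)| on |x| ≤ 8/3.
256*cosh(8/3)/81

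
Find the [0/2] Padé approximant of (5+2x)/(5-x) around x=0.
1/(6*x**2/25 - 3*x/5 + 1)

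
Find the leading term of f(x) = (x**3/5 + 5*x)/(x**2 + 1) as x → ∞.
x/5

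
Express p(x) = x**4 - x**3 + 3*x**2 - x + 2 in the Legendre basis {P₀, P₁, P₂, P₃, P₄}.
(16/5)P₀ + (-8/5)P₁ + (18/7)P₂ + (-2/5)P₃ + (8/35)P₄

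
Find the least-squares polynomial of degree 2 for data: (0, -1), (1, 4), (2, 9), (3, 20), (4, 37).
-11/35 + (22/35)x + (15/7)x²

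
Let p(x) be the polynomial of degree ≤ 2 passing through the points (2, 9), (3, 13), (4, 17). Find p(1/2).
3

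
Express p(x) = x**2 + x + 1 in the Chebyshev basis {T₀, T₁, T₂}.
(3/2)T₀ + T₁ + (1/2)T₂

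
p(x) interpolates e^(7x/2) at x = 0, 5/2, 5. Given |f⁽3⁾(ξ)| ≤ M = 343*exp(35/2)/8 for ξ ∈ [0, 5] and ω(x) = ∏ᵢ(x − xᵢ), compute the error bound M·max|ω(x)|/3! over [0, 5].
42875*sqrt(3)*exp(35/2)/1728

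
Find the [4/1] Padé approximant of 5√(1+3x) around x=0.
(243*x**4/128 - 27*x**3/8 + 81*x**2/8 + 18*x + 5)/(21*x/10 + 1)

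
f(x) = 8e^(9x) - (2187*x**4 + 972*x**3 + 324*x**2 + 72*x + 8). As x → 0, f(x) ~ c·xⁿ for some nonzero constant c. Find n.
5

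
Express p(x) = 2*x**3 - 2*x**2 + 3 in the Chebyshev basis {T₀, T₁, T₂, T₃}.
(2)T₀ + (3/2)T₁ - T₂ + (1/2)T₃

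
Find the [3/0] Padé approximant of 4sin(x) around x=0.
2*x*(6 - x**2)/3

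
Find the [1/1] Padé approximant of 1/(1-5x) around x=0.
1/(1 - 5*x)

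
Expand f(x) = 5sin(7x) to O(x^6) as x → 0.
35*x - 1715*x**3/6 + 16807*x**5/24 + O(x**6)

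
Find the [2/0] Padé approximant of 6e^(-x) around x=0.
3*x**2 - 6*x + 6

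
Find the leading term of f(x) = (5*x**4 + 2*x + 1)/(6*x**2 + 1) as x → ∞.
5*x**2/6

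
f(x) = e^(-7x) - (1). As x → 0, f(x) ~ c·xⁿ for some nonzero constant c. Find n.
1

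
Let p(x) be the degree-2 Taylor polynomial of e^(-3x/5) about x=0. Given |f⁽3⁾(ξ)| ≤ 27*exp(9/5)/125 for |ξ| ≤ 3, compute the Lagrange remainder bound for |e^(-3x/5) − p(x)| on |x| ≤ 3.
243*exp(9/5)/250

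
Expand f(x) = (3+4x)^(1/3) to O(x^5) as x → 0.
3**(1/3) + 4*3**(1/3)*x/9 - 16*3**(1/3)*x**2/81 + 320*3**(1/3)*x**3/2187 - 2560*3**(1/3)*x**4/19683 + O(x**5)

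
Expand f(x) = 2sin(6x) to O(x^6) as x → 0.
12*x - 72*x**3 + 648*x**5/5 + O(x**6)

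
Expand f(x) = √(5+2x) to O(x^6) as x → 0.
sqrt(5) + sqrt(5)*x/5 - sqrt(5)*x**2/50 + sqrt(5)*x**3/250 - sqrt(5)*x**4/1000 + 7*sqrt(5)*x**5/25000 + O(x**6)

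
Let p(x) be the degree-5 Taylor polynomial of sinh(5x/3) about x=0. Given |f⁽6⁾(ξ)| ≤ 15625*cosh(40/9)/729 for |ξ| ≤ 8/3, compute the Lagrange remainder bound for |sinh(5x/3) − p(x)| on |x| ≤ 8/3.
51200000*cosh(40/9)/4782969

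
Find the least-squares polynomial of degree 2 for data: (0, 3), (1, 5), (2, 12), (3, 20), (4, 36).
22/7 + (-13/70)x + (29/14)x²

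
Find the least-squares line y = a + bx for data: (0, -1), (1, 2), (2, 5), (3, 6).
a = -3/5, b = 12/5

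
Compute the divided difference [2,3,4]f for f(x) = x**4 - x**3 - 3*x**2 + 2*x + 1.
43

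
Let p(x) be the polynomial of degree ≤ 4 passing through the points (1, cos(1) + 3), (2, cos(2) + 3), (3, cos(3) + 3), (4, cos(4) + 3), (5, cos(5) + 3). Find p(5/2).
45*cos(3)/64 + 15*cos(2)/32 - 5*cos(1)/128 + 3*cos(5)/128 - 5*cos(4)/32 + 3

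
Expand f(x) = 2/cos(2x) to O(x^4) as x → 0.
2 + 4*x**2 + O(x**4)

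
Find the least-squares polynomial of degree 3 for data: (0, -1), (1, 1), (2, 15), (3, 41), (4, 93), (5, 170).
-68/63 + (-80/189)x + (499/252)x² + (107/108)x³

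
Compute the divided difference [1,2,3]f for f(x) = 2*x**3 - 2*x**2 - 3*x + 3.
10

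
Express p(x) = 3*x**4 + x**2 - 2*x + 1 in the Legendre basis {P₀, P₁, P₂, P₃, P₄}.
(29/15)P₀ + (-2)P₁ + (50/21)P₂ + (24/35)P₄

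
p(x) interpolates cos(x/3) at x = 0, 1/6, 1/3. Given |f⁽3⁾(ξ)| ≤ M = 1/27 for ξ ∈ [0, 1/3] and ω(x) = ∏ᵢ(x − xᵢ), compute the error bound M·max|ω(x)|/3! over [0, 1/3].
sqrt(3)/157464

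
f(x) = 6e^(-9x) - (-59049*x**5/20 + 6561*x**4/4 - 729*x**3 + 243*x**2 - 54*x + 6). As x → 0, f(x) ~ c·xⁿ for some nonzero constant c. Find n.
6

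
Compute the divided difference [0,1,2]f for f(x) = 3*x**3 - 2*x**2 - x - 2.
7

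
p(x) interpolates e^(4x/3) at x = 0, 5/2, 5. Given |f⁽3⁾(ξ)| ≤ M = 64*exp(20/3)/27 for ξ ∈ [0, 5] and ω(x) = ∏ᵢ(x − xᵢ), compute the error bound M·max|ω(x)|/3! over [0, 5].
1000*sqrt(3)*exp(20/3)/729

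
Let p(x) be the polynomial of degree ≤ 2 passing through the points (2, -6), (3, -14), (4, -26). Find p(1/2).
-3/2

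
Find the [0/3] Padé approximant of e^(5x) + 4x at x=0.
1/(-3149*x**3/6 + 137*x**2/2 - 9*x + 1)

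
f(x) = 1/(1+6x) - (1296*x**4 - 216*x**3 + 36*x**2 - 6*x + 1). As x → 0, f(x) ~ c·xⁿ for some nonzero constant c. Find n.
5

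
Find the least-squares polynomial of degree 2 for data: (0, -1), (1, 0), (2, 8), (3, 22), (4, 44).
-33/35 + (-88/35)x + (24/7)x²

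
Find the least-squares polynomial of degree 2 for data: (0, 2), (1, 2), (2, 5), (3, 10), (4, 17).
66/35 + (-27/35)x + (8/7)x²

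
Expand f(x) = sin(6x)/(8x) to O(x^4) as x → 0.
3/4 - 9*x**2/2 + O(x**4)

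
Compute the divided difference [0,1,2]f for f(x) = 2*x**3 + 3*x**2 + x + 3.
9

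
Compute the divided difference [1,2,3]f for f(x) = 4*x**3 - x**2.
23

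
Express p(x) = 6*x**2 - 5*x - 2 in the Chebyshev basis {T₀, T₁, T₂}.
T₀ + (-5)T₁ + (3)T₂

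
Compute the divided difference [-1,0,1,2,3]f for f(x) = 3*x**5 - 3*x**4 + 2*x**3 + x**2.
12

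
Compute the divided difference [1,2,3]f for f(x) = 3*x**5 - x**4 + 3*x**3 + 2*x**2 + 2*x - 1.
265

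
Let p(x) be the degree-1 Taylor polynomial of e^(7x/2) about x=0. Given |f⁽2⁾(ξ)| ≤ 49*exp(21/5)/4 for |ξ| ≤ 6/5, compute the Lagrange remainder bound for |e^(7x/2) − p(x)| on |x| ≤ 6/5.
441*exp(21/5)/50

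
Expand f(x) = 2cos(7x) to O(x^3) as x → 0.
2 - 49*x**2 + O(x**3)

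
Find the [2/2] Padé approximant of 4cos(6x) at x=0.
(4 - 60*x**2)/(3*x**2 + 1)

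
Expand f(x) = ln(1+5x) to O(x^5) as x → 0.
5*x - 25*x**2/2 + 125*x**3/3 - 625*x**4/4 + O(x**5)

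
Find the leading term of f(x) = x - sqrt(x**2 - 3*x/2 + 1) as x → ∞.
3/4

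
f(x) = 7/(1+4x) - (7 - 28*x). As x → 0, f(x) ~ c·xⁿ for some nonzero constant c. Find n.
2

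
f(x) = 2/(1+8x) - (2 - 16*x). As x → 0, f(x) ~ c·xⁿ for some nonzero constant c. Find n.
2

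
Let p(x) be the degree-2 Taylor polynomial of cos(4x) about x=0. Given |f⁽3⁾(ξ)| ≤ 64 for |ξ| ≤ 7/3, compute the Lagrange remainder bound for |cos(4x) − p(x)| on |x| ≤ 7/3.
10976/81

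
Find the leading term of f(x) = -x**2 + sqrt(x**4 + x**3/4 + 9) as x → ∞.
x/8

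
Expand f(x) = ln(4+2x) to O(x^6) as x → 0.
log(4) + x/2 - x**2/8 + x**3/24 - x**4/64 + x**5/160 + O(x**6)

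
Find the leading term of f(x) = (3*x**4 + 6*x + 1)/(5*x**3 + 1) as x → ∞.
3*x/5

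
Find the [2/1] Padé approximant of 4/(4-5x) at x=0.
1/(1 - 5*x/4)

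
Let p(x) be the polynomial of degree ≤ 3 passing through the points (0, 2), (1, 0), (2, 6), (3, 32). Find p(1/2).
3/4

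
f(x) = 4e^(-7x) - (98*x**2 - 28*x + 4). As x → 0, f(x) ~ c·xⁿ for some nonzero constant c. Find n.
3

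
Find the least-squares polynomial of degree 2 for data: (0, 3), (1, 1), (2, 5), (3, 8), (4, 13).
86/35 + (-71/70)x + (13/14)x²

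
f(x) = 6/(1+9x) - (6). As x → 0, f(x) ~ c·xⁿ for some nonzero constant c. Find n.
1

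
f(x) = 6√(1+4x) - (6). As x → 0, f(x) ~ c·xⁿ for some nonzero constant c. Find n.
1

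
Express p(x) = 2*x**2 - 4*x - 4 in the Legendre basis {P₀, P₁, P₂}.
(-10/3)P₀ + (-4)P₁ + (4/3)P₂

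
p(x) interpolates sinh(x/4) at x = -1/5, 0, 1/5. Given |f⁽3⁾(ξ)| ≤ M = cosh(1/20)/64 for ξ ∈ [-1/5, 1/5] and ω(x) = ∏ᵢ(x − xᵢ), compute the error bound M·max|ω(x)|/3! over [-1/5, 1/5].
sqrt(3)*cosh(1/20)/216000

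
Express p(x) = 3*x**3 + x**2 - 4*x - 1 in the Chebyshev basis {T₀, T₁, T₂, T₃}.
(-1/2)T₀ + (-7/4)T₁ + (1/2)T₂ + (3/4)T₃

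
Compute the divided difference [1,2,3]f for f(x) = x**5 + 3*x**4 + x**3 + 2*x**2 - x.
173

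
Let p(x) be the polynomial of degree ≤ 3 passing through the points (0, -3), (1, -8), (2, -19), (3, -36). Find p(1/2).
-19/4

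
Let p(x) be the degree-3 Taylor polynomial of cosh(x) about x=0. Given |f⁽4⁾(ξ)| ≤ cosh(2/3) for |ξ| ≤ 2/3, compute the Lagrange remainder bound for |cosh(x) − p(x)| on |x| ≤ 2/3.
2*cosh(2/3)/243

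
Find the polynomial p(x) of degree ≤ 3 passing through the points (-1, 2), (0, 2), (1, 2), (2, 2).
2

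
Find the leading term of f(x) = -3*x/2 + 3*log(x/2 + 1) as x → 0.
-3*x**2/8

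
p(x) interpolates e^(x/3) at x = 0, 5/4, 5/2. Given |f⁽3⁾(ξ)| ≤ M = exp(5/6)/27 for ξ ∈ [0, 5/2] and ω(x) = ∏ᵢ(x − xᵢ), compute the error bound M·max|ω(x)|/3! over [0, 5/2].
125*sqrt(3)*exp(5/6)/46656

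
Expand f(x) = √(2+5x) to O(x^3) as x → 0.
sqrt(2) + 5*sqrt(2)*x/4 - 25*sqrt(2)*x**2/32 + O(x**3)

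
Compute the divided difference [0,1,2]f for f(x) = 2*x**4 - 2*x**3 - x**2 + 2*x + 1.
7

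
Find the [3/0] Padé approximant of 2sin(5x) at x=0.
-125*x**3/3 + 10*x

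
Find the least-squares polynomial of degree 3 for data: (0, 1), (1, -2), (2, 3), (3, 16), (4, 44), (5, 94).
13/18 + (-295/108)x + (1/18)x² + (91/108)x³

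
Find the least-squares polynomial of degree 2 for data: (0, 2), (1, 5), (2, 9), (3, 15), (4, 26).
83/35 + (23/35)x + (9/7)x²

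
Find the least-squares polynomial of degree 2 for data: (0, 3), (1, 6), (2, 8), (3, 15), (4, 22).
114/35 + (69/70)x + (13/14)x²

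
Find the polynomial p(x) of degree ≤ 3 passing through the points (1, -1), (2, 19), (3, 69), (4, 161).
2*x**3 + 3*x**2 - 3*x - 3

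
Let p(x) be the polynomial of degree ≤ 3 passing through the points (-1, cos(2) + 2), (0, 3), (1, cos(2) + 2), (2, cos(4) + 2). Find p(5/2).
35*cos(4)/16 - 5*cos(2)/2 + 53/16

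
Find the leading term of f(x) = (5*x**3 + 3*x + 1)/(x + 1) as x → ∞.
5*x**2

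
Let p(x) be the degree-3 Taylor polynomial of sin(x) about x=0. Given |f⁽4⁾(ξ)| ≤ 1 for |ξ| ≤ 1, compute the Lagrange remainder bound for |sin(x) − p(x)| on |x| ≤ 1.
1/24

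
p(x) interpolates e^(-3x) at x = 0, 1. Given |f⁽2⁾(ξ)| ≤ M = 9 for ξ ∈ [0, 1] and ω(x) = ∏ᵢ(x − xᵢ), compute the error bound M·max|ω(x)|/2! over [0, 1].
9/8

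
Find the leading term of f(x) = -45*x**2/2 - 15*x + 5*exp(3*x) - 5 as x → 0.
45*x**3/2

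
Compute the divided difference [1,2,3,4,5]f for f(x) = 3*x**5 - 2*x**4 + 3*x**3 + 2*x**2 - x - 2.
43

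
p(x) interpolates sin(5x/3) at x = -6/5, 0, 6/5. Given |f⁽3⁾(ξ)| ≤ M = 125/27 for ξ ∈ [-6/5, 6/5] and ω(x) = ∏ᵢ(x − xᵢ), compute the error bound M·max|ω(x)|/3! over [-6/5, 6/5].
8*sqrt(3)/27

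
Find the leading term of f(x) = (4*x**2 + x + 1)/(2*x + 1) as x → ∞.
2*x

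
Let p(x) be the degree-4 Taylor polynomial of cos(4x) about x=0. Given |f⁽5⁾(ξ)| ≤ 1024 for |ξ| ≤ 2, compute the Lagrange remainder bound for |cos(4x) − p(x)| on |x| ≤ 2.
4096/15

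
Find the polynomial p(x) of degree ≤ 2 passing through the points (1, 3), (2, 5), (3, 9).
x**2 - x + 3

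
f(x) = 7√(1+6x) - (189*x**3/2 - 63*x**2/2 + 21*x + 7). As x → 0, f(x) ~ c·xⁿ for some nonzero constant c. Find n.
4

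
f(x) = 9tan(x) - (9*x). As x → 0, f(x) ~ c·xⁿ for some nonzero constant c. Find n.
3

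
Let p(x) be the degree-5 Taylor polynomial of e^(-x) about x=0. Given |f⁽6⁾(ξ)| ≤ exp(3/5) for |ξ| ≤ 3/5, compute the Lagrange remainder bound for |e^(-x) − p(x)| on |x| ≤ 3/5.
81*exp(3/5)/1250000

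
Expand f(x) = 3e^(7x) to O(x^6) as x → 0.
3 + 21*x + 147*x**2/2 + 343*x**3/2 + 2401*x**4/8 + 16807*x**5/40 + O(x**6)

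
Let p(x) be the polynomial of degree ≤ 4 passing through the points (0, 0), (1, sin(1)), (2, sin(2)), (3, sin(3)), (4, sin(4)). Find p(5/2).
-5*sin(1)/32 - 5*sin(4)/128 + 15*sin(3)/32 + 45*sin(2)/64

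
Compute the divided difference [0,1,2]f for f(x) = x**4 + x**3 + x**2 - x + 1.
11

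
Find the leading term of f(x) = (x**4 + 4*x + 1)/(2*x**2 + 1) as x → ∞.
x**2/2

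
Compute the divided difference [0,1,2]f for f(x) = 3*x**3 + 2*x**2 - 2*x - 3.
11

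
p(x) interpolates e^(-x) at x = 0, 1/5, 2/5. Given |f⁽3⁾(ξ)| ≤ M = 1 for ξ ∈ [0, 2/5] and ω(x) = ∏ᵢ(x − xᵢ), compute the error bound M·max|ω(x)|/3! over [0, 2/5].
sqrt(3)/3375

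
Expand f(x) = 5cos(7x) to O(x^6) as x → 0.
5 - 245*x**2/2 + 12005*x**4/24 + O(x**6)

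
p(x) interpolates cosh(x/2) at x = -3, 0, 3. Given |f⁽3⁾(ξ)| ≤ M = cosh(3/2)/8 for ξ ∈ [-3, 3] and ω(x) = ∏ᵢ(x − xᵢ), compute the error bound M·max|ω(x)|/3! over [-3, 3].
sqrt(3)*cosh(3/2)/8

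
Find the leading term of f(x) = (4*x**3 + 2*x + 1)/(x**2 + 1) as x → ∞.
4*x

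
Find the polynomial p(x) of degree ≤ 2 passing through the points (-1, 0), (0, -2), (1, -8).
-2*x**2 - 4*x - 2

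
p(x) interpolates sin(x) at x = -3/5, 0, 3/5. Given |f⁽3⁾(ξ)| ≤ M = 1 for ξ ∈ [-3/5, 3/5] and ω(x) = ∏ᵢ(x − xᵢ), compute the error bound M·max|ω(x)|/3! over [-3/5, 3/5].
sqrt(3)/125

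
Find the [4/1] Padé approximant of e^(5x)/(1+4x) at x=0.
(459375*x**4/15112 + 102125*x**3/5667 + 45975*x**2/3778 + 8820*x/1889 + 1)/(6931*x/1889 + 1)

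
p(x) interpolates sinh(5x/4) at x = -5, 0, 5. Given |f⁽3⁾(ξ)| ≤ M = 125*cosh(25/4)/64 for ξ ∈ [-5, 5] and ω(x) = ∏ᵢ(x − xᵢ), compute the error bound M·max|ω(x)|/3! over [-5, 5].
15625*sqrt(3)*cosh(25/4)/1728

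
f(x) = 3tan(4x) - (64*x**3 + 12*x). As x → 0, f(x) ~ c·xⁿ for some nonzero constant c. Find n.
5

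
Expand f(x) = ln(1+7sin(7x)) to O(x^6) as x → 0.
49*x - 2401*x**2/2 + 232897*x**3/6 - 17059105*x**4/12 + 1332845521*x**5/24 + O(x**6)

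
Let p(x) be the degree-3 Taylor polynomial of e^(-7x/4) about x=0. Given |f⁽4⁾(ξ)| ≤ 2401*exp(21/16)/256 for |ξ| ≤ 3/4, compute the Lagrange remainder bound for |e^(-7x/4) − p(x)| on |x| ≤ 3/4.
64827*exp(21/16)/524288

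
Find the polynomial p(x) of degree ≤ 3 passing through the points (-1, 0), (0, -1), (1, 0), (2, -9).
-2*x**3 + x**2 + 2*x - 1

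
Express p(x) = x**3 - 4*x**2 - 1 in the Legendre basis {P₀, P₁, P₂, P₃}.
(-7/3)P₀ + (3/5)P₁ + (-8/3)P₂ + (2/5)P₃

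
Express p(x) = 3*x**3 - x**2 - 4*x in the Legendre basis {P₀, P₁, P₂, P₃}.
(-1/3)P₀ + (-11/5)P₁ + (-2/3)P₂ + (6/5)P₃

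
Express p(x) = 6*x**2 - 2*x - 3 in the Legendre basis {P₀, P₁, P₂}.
-P₀ + (-2)P₁ + (4)P₂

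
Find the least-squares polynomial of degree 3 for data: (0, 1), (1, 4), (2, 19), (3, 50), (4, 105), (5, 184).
23/21 + (-118/63)x + (80/21)x² + (7/9)x³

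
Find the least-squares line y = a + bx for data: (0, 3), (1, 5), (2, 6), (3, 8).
a = 31/10, b = 8/5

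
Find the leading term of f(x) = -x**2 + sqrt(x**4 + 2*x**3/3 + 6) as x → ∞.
x/3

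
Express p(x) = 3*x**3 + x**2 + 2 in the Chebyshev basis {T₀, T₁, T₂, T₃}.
(5/2)T₀ + (9/4)T₁ + (1/2)T₂ + (3/4)T₃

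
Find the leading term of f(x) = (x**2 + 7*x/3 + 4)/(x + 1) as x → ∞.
x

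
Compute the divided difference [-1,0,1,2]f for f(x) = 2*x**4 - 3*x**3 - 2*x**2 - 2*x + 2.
1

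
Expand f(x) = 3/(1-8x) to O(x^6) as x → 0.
3 + 24*x + 192*x**2 + 1536*x**3 + 12288*x**4 + 98304*x**5 + O(x**6)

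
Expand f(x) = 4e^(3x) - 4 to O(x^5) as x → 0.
12*x + 18*x**2 + 18*x**3 + 27*x**4/2 + O(x**5)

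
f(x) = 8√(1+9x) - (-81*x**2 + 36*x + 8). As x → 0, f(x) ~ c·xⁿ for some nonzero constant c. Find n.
3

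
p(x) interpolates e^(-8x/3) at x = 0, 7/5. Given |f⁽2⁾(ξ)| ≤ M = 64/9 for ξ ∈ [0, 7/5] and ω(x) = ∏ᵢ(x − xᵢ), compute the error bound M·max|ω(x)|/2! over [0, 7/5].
392/225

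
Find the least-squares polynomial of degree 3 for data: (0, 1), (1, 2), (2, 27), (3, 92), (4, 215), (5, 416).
6/7 + (-53/14)x + (33/14)x² + (3)x³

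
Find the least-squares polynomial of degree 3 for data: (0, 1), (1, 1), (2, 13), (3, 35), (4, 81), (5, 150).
53/63 + (-101/54)x + (467/252)x² + (97/108)x³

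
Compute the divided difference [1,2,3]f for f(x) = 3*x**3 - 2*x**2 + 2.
16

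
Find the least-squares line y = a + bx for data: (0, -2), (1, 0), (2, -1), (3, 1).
a = -17/10, b = 4/5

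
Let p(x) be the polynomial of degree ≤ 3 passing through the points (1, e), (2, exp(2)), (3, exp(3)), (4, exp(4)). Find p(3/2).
e*(-5*exp(2) + 5 + exp(3) + 15*e)/16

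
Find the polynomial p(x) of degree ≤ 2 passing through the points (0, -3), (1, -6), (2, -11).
-x**2 - 2*x - 3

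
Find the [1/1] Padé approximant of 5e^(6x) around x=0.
(15*x + 5)/(1 - 3*x)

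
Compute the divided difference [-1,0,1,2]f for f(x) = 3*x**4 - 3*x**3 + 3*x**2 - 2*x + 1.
3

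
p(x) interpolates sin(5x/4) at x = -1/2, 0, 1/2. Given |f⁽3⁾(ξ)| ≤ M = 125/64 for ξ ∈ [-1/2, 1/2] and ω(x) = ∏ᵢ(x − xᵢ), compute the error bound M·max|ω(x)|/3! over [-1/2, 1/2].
125*sqrt(3)/13824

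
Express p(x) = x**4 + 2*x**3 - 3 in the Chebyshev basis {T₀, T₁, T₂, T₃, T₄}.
(-21/8)T₀ + (3/2)T₁ + (1/2)T₂ + (1/2)T₃ + (1/8)T₄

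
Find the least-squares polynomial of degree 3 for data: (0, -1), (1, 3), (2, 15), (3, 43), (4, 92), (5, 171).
-127/126 + (1633/756)x + (83/126)x² + (125/108)x³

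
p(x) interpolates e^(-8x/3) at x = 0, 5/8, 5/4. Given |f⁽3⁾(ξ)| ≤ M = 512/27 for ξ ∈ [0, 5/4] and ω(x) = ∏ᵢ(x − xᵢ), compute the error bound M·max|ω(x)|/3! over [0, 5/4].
125*sqrt(3)/729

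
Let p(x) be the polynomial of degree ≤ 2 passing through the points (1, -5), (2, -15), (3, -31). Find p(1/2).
-9/4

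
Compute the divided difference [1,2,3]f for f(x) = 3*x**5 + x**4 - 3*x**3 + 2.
277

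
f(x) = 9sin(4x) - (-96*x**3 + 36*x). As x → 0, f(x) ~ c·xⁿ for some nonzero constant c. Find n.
5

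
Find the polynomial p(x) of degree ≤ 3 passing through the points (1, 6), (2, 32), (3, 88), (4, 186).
2*x**3 + 3*x**2 + 3*x - 2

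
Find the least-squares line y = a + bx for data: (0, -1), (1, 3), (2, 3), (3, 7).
a = -3/5, b = 12/5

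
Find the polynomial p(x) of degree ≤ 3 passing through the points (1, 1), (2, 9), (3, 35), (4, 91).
2*x**3 - 3*x**2 + 3*x - 1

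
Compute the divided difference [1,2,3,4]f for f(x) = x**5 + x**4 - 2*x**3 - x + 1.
73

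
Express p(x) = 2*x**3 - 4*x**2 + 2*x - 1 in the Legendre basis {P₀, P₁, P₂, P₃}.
(-7/3)P₀ + (16/5)P₁ + (-8/3)P₂ + (4/5)P₃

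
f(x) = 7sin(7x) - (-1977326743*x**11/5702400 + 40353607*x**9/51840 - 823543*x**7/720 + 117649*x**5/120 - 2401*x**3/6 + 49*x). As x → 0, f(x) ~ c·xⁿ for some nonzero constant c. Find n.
13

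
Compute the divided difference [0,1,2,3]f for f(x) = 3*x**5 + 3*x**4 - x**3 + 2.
92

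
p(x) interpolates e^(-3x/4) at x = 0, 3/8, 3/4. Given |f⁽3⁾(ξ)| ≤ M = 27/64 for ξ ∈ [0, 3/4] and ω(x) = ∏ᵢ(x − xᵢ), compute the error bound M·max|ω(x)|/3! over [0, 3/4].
27*sqrt(3)/32768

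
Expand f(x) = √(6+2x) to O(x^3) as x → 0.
sqrt(6) + sqrt(6)*x/6 - sqrt(6)*x**2/72 + O(x**3)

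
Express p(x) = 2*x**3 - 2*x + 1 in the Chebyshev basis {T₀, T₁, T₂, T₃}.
T₀ + (-1/2)T₁ + (1/2)T₃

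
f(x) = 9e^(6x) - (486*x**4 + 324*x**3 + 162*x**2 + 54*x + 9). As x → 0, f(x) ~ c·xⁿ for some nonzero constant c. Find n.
5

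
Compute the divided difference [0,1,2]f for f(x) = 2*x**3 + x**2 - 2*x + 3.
7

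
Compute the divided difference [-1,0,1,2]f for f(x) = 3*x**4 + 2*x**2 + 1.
6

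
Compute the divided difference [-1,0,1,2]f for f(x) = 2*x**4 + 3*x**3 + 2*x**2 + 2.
7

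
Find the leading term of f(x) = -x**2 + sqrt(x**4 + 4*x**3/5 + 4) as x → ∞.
2*x/5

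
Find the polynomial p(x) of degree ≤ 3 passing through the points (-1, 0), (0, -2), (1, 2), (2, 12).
3*x**2 + x - 2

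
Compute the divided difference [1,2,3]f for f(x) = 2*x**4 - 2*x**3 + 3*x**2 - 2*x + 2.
41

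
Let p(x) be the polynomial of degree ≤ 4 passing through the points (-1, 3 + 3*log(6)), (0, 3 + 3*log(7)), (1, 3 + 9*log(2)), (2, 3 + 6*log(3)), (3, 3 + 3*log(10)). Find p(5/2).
3 + log(729*2**(25/32)*3**(57/128)*5**(105/128)*7**(21/32)/32)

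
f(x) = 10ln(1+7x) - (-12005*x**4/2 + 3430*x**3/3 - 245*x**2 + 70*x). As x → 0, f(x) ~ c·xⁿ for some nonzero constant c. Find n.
5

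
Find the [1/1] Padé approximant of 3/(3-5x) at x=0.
1/(1 - 5*x/3)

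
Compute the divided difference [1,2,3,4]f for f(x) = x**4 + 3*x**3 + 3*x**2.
13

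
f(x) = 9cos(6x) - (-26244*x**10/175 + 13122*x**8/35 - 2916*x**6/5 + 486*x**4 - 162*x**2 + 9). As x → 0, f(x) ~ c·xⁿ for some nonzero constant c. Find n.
12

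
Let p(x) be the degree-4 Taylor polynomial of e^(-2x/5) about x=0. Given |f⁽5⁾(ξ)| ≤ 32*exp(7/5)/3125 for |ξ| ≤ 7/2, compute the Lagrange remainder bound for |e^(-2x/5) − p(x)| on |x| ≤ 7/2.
16807*exp(7/5)/375000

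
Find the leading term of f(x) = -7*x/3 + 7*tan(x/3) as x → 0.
7*x**3/81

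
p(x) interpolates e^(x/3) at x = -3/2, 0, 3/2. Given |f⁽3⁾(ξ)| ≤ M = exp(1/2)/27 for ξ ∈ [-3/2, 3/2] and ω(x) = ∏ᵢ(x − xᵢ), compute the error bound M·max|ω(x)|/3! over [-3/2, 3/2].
sqrt(3)*exp(1/2)/216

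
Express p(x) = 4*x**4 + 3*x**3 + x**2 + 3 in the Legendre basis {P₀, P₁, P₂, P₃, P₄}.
(62/15)P₀ + (9/5)P₁ + (62/21)P₂ + (6/5)P₃ + (32/35)P₄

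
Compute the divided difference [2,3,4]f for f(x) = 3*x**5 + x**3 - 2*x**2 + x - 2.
862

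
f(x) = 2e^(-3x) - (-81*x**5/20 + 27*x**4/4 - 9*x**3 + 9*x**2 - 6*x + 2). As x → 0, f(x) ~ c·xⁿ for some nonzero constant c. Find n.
6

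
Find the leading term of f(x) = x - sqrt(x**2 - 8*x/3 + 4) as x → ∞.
4/3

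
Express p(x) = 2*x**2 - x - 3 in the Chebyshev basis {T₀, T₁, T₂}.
(-2)T₀ - T₁ + T₂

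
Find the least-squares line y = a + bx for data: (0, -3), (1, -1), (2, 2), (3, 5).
a = -33/10, b = 27/10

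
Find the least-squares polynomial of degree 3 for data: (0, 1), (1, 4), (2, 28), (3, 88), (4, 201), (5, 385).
8/9 + (-359/378)x + (407/252)x² + (301/108)x³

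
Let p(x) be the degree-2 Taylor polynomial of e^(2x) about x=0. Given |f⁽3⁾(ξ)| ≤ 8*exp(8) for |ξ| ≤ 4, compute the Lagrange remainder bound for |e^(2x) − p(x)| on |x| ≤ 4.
256*exp(8)/3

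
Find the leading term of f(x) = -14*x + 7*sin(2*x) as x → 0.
-28*x**3/3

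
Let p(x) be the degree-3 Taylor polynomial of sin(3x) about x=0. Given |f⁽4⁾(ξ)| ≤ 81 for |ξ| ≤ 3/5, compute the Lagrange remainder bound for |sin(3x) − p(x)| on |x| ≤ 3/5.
2187/5000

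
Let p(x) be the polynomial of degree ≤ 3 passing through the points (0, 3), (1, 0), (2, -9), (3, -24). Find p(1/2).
9/4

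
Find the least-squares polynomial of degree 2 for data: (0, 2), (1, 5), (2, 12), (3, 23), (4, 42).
82/35 + (-17/35)x + (18/7)x²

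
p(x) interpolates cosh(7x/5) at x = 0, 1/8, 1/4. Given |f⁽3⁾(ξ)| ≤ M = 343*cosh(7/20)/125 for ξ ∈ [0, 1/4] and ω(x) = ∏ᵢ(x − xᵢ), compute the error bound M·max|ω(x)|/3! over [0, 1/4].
343*sqrt(3)*cosh(7/20)/1728000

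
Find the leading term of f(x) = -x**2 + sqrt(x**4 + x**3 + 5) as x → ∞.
x/2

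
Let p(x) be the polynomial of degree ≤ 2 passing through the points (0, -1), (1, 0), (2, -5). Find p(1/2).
1/4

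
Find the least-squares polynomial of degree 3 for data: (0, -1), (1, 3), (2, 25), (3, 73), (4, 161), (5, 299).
-10/9 + (1/378)x + (167/63)x² + (101/54)x³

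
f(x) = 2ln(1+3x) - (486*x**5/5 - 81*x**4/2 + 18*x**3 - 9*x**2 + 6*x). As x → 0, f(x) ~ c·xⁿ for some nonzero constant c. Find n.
6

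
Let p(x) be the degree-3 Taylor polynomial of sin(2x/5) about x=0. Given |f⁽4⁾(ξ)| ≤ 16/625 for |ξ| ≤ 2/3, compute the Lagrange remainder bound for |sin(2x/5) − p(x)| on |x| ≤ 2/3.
32/151875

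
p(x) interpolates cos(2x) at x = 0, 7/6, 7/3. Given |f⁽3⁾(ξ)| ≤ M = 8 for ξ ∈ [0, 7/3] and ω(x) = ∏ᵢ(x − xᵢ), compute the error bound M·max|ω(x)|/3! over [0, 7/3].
343*sqrt(3)/729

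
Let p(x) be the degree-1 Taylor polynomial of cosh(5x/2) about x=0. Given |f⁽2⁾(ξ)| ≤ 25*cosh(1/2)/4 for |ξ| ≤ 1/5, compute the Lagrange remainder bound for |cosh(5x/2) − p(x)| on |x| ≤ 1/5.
cosh(1/2)/8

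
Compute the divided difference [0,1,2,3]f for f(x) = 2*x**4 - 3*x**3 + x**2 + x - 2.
9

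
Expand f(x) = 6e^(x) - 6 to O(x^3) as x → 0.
6*x + 3*x**2 + O(x**3)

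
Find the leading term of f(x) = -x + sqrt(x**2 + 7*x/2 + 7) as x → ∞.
7/4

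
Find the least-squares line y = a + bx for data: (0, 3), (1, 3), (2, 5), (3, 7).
a = 12/5, b = 7/5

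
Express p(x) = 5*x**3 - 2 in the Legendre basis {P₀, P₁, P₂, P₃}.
(-2)P₀ + (3)P₁ + (2)P₃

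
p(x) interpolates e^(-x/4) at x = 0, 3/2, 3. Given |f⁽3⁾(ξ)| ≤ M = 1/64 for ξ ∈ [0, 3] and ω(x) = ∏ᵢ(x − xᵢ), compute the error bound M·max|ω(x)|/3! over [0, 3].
sqrt(3)/512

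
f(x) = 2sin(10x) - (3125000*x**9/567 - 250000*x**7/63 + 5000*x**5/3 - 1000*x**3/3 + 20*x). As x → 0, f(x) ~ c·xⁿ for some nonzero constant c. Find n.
11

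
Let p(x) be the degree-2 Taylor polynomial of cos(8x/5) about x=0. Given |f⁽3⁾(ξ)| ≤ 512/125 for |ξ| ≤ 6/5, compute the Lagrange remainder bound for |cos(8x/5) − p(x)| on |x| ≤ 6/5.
18432/15625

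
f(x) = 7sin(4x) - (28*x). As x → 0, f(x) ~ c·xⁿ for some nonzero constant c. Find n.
3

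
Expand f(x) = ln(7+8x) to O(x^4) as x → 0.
log(7) + 8*x/7 - 32*x**2/49 + 512*x**3/1029 + O(x**4)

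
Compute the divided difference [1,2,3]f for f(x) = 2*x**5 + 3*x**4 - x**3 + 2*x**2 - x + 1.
251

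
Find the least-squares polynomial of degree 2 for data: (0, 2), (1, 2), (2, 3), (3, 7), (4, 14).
78/35 + (-137/70)x + (17/14)x²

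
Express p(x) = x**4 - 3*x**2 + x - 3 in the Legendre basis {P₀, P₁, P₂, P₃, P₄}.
(-19/5)P₀ + P₁ + (-10/7)P₂ + (8/35)P₄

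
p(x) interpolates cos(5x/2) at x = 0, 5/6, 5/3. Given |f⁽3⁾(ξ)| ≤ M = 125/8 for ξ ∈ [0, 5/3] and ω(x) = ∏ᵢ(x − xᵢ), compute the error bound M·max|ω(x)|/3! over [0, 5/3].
15625*sqrt(3)/46656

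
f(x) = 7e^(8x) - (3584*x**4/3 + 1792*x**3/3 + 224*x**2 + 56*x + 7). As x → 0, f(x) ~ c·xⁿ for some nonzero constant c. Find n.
5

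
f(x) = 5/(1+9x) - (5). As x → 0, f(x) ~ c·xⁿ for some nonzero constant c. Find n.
1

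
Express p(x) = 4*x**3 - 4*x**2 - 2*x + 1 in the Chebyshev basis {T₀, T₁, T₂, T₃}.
-T₀ + T₁ + (-2)T₂ + T₃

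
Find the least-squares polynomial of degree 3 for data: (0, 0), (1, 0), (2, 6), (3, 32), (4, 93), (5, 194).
5/18 + (-779/756)x + (-125/63)x² + (215/108)x³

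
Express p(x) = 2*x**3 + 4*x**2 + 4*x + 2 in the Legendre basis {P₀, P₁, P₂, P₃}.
(10/3)P₀ + (26/5)P₁ + (8/3)P₂ + (4/5)P₃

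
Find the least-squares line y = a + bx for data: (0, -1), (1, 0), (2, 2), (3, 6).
a = -17/10, b = 23/10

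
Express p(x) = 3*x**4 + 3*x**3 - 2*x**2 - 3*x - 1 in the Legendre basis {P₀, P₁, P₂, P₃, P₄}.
(-16/15)P₀ + (-6/5)P₁ + (8/21)P₂ + (6/5)P₃ + (24/35)P₄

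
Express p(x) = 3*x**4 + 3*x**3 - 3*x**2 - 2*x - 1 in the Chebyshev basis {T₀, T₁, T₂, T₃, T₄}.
(-11/8)T₀ + (1/4)T₁ + (3/4)T₃ + (3/8)T₄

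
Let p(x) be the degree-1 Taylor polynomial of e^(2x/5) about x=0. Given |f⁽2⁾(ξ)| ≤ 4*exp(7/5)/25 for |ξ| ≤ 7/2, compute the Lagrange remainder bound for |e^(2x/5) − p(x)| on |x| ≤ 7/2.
49*exp(7/5)/50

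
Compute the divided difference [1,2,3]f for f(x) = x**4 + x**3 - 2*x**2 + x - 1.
29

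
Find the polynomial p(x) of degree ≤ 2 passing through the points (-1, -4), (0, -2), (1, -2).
-x**2 + x - 2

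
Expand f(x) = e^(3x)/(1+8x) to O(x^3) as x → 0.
1 - 5*x + 89*x**2/2 + O(x**3)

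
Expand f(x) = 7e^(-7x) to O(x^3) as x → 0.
7 - 49*x + 343*x**2/2 + O(x**3)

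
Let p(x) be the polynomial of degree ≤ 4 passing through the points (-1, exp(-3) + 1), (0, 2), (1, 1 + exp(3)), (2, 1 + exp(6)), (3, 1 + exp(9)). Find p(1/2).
(-5 + (-20*exp(6) + 188 + 90*exp(3) + 3*exp(9))*exp(3))*exp(-3)/128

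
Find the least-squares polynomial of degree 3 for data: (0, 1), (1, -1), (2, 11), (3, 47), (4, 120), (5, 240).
41/42 + (-1217/252)x + (13/12)x² + (17/9)x³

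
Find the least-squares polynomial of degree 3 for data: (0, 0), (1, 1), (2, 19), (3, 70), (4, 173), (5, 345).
-1/18 + (-755/756)x + (-85/126)x² + (317/108)x³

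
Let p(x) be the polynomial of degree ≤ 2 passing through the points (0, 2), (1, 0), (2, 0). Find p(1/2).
3/4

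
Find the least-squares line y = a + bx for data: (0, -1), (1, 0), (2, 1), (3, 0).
a = -3/5, b = 2/5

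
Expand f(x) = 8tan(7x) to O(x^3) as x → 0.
56*x + O(x**3)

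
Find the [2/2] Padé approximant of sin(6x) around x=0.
6*x/(6*x**2 + 1)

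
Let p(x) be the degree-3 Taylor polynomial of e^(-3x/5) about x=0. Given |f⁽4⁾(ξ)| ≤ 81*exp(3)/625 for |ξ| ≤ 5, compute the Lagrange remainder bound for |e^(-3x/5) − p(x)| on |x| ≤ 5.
27*exp(3)/8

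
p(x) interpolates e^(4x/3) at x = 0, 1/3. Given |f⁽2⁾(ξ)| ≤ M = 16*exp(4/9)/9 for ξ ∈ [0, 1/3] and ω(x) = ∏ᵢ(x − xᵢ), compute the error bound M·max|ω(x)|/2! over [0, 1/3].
2*exp(4/9)/81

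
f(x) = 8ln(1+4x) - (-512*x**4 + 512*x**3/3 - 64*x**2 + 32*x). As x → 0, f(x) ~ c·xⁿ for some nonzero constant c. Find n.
5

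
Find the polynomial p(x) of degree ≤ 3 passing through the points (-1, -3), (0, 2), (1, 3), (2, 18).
3*x**3 - 2*x**2 + 2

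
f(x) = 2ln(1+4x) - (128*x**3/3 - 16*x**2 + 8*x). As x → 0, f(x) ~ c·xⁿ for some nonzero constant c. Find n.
4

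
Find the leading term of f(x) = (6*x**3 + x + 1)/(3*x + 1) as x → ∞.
2*x**2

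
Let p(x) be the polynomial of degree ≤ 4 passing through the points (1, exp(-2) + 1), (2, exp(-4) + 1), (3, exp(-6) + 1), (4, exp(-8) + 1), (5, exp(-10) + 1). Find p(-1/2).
(-2772*exp(6) - 1540*exp(2) + 315 + 2970*exp(4) + 128*exp(10) + 1155*exp(8))*exp(-10)/128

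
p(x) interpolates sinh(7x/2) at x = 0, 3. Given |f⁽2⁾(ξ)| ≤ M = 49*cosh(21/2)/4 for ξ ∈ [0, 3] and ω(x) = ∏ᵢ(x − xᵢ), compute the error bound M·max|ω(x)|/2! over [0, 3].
441*cosh(21/2)/32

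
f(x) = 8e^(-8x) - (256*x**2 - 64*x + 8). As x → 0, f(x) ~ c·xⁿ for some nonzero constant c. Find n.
3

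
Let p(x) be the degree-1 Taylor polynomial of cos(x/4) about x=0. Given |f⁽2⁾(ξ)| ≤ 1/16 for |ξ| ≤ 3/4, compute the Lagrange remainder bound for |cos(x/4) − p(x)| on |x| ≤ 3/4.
9/512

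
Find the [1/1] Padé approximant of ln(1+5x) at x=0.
5*x/(5*x/2 + 1)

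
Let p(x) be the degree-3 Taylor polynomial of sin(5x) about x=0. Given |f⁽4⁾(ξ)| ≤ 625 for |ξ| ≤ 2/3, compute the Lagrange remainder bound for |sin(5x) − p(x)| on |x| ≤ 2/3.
1250/243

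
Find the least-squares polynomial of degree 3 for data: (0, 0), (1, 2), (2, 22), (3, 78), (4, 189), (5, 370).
11/126 + (-185/108)x + (59/126)x² + (317/108)x³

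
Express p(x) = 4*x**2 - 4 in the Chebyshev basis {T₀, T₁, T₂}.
(-2)T₀ + (2)T₂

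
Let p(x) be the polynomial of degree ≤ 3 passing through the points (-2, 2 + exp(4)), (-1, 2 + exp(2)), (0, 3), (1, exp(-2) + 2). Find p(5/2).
((-35*exp(4) - 157 + 135*exp(2))*exp(2) + 105)*exp(-2)/16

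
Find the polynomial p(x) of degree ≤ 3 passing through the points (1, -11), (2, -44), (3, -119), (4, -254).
-3*x**3 - 3*x**2 - 3*x - 2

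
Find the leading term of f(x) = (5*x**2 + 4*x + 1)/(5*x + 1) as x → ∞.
x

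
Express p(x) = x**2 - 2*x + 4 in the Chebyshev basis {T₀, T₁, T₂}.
(9/2)T₀ + (-2)T₁ + (1/2)T₂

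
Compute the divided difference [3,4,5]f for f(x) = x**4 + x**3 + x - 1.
109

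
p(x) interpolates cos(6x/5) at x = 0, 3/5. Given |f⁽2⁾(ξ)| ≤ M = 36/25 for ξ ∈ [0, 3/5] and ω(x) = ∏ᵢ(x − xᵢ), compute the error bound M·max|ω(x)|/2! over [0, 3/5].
81/1250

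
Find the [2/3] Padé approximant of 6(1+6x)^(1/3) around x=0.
(84*x**2 + 48*x + 6)/(-4*x**3/3 + 6*x**2 + 6*x + 1)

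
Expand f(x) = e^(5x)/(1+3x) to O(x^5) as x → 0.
1 + 2*x + 13*x**2/2 + 4*x**3/3 + 529*x**4/24 + O(x**5)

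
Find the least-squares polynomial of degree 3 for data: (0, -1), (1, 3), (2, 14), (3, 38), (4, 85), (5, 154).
-17/21 + (82/63)x + (13/12)x² + (35/36)x³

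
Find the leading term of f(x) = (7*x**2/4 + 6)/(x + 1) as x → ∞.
7*x/4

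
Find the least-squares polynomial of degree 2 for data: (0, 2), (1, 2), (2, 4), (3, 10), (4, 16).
66/35 + (-34/35)x + (8/7)x²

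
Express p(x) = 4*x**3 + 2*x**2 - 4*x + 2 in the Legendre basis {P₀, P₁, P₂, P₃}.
(8/3)P₀ + (-8/5)P₁ + (4/3)P₂ + (8/5)P₃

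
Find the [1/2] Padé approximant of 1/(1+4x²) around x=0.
1/(4*x**2 + 1)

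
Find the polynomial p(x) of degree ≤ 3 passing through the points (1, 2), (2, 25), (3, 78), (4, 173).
2*x**3 + 3*x**2 - 3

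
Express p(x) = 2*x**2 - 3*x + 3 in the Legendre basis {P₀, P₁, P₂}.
(11/3)P₀ + (-3)P₁ + (4/3)P₂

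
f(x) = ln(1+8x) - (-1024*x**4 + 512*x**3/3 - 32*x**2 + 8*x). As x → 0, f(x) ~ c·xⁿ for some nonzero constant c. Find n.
5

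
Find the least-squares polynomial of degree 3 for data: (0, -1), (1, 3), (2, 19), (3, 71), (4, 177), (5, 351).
-40/63 + (55/54)x + (-100/63)x² + (167/54)x³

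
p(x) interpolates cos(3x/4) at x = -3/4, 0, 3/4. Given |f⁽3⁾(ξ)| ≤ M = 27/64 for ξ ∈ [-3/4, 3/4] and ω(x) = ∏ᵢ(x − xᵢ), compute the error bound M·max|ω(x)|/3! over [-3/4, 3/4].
27*sqrt(3)/4096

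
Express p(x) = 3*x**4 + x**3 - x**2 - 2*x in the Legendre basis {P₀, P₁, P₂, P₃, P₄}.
(4/15)P₀ + (-7/5)P₁ + (22/21)P₂ + (2/5)P₃ + (24/35)P₄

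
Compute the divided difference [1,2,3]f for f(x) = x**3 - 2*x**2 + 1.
4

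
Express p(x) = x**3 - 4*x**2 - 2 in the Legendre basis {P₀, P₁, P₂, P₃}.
(-10/3)P₀ + (3/5)P₁ + (-8/3)P₂ + (2/5)P₃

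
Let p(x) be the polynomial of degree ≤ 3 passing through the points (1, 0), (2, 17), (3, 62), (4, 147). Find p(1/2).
-7/4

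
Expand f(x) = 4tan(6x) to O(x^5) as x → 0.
24*x + 288*x**3 + O(x**5)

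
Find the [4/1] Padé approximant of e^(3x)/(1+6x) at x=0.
(34587*x**4/9320 + 1035*x**3/233 + 10503*x**2/2330 + 3492*x/1165 + 1)/(6987*x/1165 + 1)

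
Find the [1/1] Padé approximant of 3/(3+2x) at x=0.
1/(2*x/3 + 1)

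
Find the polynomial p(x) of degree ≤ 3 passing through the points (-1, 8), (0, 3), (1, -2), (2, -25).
-3*x**3 - 2*x + 3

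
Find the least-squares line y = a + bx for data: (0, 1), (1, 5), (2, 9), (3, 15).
a = 3/5, b = 23/5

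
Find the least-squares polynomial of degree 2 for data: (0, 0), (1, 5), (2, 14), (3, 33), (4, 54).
(8/5)x + (3)x²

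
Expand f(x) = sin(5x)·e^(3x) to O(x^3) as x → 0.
5*x + 15*x**2 + O(x**3)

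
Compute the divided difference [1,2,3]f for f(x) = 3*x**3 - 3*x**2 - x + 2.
15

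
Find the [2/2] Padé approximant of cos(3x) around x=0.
(1 - 15*x**2/4)/(3*x**2/4 + 1)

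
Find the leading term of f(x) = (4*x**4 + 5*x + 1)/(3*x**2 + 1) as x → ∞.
4*x**2/3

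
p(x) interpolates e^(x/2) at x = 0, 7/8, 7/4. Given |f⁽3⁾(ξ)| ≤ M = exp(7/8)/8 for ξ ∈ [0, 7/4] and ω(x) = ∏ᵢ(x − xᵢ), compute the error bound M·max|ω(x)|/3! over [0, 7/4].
343*sqrt(3)*exp(7/8)/110592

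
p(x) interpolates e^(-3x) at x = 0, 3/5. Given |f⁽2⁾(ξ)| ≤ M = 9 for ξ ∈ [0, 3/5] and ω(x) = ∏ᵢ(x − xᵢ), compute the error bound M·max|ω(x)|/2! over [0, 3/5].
81/200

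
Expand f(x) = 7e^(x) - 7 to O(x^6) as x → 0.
7*x + 7*x**2/2 + 7*x**3/6 + 7*x**4/24 + 7*x**5/120 + O(x**6)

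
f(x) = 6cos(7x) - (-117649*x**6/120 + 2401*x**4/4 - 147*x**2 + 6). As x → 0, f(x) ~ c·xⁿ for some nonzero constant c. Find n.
8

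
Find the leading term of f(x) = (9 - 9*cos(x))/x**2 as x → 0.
9/2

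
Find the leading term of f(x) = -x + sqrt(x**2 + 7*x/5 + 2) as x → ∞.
7/10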